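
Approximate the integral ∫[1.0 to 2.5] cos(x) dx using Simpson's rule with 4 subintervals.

f(x) = cos(x)
a = 1.0, b = 2.5, n = 4
h = (b - a)/n = 0.375000

Simpson's rule: (h/3)[f(x₀) + 4f(x₁) + 2f(x₂) + ... + f(xₙ)]

x_0 = 1.0000, f(x_0) = 0.540302, coefficient = 1
x_1 = 1.3750, f(x_1) = 0.194548, coefficient = 4
x_2 = 1.7500, f(x_2) = -0.178246, coefficient = 2
x_3 = 2.1250, f(x_3) = -0.526266, coefficient = 4
x_4 = 2.5000, f(x_4) = -0.801144, coefficient = 1

I ≈ (0.375000/3) × -1.944208 = -0.243026
Exact value: -0.242999
Error: 0.000027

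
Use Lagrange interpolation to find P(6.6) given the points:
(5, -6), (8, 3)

Lagrange interpolation formula:
P(x) = Σ yᵢ × Lᵢ(x)
where Lᵢ(x) = Π_{j≠i} (x - xⱼ)/(xᵢ - xⱼ)

L_0(6.6) = (6.6 - 8)/(5 - 8) = 0.466667
L_1(6.6) = (6.6 - 5)/(8 - 5) = 0.533333

P(6.6) = (-6)×L_0(6.6) + 3×L_1(6.6)
P(6.6) = -1.200000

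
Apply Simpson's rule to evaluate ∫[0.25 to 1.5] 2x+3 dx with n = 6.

f(x) = 2x+3
a = 0.25, b = 1.5, n = 6
h = (b - a)/n = 0.208333

Simpson's rule: (h/3)[f(x₀) + 4f(x₁) + 2f(x₂) + ... + f(xₙ)]

x_0 = 0.2500, f(x_0) = 3.500000, coefficient = 1
x_1 = 0.4583, f(x_1) = 3.916667, coefficient = 4
x_2 = 0.6667, f(x_2) = 4.333333, coefficient = 2
x_3 = 0.8750, f(x_3) = 4.750000, coefficient = 4
x_4 = 1.0833, f(x_4) = 5.166667, coefficient = 2
x_5 = 1.2917, f(x_5) = 5.583333, coefficient = 4
x_6 = 1.5000, f(x_6) = 6.000000, coefficient = 1

I ≈ (0.208333/3) × 85.500000 = 5.937500
Exact value: 5.937500
Error: 0.000000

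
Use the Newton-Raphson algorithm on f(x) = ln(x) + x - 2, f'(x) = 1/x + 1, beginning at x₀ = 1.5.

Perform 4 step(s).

f(x) = ln(x) + x - 2
f'(x) = 1/x + 1
x₀ = 1.5

Newton-Raphson formula: x_{n+1} = x_n - f(x_n)/f'(x_n)

Iteration 1:
  f(1.500000) = -0.094535
  f'(1.500000) = 1.666667
  x_1 = 1.500000 - (-0.094535)/1.666667 = 1.556721
Iteration 2:
  f(1.556721) = -0.000697
  f'(1.556721) = 1.642376
  x_2 = 1.556721 - (-0.000697)/1.642376 = 1.557146
Iteration 3:
  f(1.557146) = 0.000000
  f'(1.557146) = 1.642201
  x_3 = 1.557146 - 0.000000/1.642201 = 1.557146
Iteration 4:
  f(1.557146) = 0.000000
  f'(1.557146) = 1.642201
  x_4 = 1.557146 - 0.000000/1.642201 = 1.557146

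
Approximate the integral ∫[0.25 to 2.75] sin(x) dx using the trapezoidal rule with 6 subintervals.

f(x) = sin(x)
a = 0.25, b = 2.75, n = 6
h = (b - a)/n = 0.416667

Trapezoidal rule: (h/2)[f(x₀) + 2f(x₁) + 2f(x₂) + ... + f(xₙ)]

x_0 = 0.2500, f(x_0) = 0.247404, coefficient = 1
x_1 = 0.6667, f(x_1) = 0.618370, coefficient = 2
x_2 = 1.0833, f(x_2) = 0.883524, coefficient = 2
x_3 = 1.5000, f(x_3) = 0.997495, coefficient = 2
x_4 = 1.9167, f(x_4) = 0.940781, coefficient = 2
x_5 = 2.3333, f(x_5) = 0.723086, coefficient = 2
x_6 = 2.7500, f(x_6) = 0.381661, coefficient = 1

I ≈ (0.416667/2) × 8.955576 = 1.865745
Exact value: 1.893215
Error: 0.027470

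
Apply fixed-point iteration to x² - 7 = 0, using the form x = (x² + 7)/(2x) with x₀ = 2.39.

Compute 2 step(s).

Equation: x² - 7 = 0
Fixed-point form: x = (x² + 7)/(2x)
x₀ = 2.39

x_1 = g(2.390000) = 2.659435
x_2 = g(2.659435) = 2.645787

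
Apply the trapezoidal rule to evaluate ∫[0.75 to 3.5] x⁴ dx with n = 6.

f(x) = x⁴
a = 0.75, b = 3.5, n = 6
h = (b - a)/n = 0.458333

Trapezoidal rule: (h/2)[f(x₀) + 2f(x₁) + 2f(x₂) + ... + f(xₙ)]

x_0 = 0.7500, f(x_0) = 0.316406, coefficient = 1
x_1 = 1.2083, f(x_1) = 2.131803, coefficient = 2
x_2 = 1.6667, f(x_2) = 7.716049, coefficient = 2
x_3 = 2.1250, f(x_3) = 20.390869, coefficient = 2
x_4 = 2.5833, f(x_4) = 44.537085, coefficient = 2
x_5 = 3.0417, f(x_5) = 85.594621, coefficient = 2
x_6 = 3.5000, f(x_6) = 150.062500, coefficient = 1

I ≈ (0.458333/2) × 471.119762 = 107.964945
Exact value: 104.996289
Error: 2.968656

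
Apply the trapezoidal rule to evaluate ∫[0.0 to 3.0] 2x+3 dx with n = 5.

f(x) = 2x+3
a = 0.0, b = 3.0, n = 5
h = (b - a)/n = 0.600000

Trapezoidal rule: (h/2)[f(x₀) + 2f(x₁) + 2f(x₂) + ... + f(xₙ)]

x_0 = 0.0000, f(x_0) = 3.000000, coefficient = 1
x_1 = 0.6000, f(x_1) = 4.200000, coefficient = 2
x_2 = 1.2000, f(x_2) = 5.400000, coefficient = 2
x_3 = 1.8000, f(x_3) = 6.600000, coefficient = 2
x_4 = 2.4000, f(x_4) = 7.800000, coefficient = 2
x_5 = 3.0000, f(x_5) = 9.000000, coefficient = 1

I ≈ (0.600000/2) × 60.000000 = 18.000000
Exact value: 18.000000
Error: 0.000000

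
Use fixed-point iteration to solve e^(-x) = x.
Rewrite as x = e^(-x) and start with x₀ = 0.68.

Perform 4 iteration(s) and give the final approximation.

Equation: e^(-x) = x
Fixed-point form: x = e^(-x)
x₀ = 0.68

x_1 = g(0.680000) = 0.506617
x_2 = g(0.506617) = 0.602531
x_3 = g(0.602531) = 0.547425
x_4 = g(0.547425) = 0.578438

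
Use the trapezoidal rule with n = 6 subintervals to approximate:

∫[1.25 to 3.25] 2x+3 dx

f(x) = 2x+3
a = 1.25, b = 3.25, n = 6
h = (b - a)/n = 0.333333

Trapezoidal rule: (h/2)[f(x₀) + 2f(x₁) + 2f(x₂) + ... + f(xₙ)]

x_0 = 1.2500, f(x_0) = 5.500000, coefficient = 1
x_1 = 1.5833, f(x_1) = 6.166667, coefficient = 2
x_2 = 1.9167, f(x_2) = 6.833333, coefficient = 2
x_3 = 2.2500, f(x_3) = 7.500000, coefficient = 2
x_4 = 2.5833, f(x_4) = 8.166667, coefficient = 2
x_5 = 2.9167, f(x_5) = 8.833333, coefficient = 2
x_6 = 3.2500, f(x_6) = 9.500000, coefficient = 1

I ≈ (0.333333/2) × 90.000000 = 15.000000
Exact value: 15.000000
Error: 0.000000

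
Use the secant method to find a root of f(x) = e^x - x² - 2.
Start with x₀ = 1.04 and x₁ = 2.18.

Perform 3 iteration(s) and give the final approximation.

f(x) = e^x - x² - 2
x₀ = 1.04, x₁ = 2.18

Secant formula: x_{n+1} = x_n - f(x_n)(x_n - x_{n-1})/(f(x_n) - f(x_{n-1}))

Iteration 1:
  f(1.040000) = -0.252383
  f(2.180000) = 2.093906
  x_2 = 2.180000 - 2.093906×(2.180000 - 1.040000)/(2.093906 - (-0.252383))
       = 1.162626
Iteration 2:
  f(2.180000) = 2.093906
  f(1.162626) = -0.153378
  x_3 = 1.162626 - (-0.153378)×(1.162626 - 2.180000)/(-0.153378 - 2.093906)
       = 1.232062
Iteration 3:
  f(1.162626) = -0.153378
  f(1.232062) = -0.089685
  x_4 = 1.232062 - (-0.089685)×(1.232062 - 1.162626)/(-0.089685 - (-0.153378))
       = 1.329834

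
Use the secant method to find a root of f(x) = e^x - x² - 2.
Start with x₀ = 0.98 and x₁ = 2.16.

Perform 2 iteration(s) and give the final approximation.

f(x) = e^x - x² - 2
x₀ = 0.98, x₁ = 2.16

Secant formula: x_{n+1} = x_n - f(x_n)(x_n - x_{n-1})/(f(x_n) - f(x_{n-1}))

Iteration 1:
  f(0.980000) = -0.295944
  f(2.160000) = 2.005538
  x_2 = 2.160000 - 2.005538×(2.160000 - 0.980000)/(2.005538 - (-0.295944))
       = 1.131734
Iteration 2:
  f(2.160000) = 2.005538
  f(1.131734) = -0.179793
  x_3 = 1.131734 - (-0.179793)×(1.131734 - 2.160000)/(-0.179793 - 2.005538)
       = 1.216332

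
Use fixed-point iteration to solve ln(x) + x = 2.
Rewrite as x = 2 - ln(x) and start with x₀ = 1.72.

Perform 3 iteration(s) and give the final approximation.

Equation: ln(x) + x = 2
Fixed-point form: x = 2 - ln(x)
x₀ = 1.72

x_1 = g(1.720000) = 1.457676
x_2 = g(1.457676) = 1.623157
x_3 = g(1.623157) = 1.515627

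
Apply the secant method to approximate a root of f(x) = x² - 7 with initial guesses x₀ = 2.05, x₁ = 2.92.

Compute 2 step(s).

f(x) = x² - 7
x₀ = 2.05, x₁ = 2.92

Secant formula: x_{n+1} = x_n - f(x_n)(x_n - x_{n-1})/(f(x_n) - f(x_{n-1}))

Iteration 1:
  f(2.050000) = -2.797500
  f(2.920000) = 1.526400
  x_2 = 2.920000 - 1.526400×(2.920000 - 2.050000)/(1.526400 - (-2.797500))
       = 2.612877
Iteration 2:
  f(2.920000) = 1.526400
  f(2.612877) = -0.172872
  x_3 = 2.612877 - (-0.172872)×(2.612877 - 2.920000)/(-0.172872 - 1.526400)
       = 2.644122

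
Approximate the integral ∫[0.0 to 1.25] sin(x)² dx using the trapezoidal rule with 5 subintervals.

f(x) = sin(x)²
a = 0.0, b = 1.25, n = 5
h = (b - a)/n = 0.250000

Trapezoidal rule: (h/2)[f(x₀) + 2f(x₁) + 2f(x₂) + ... + f(xₙ)]

x_0 = 0.0000, f(x_0) = 0.000000, coefficient = 1
x_1 = 0.2500, f(x_1) = 0.061209, coefficient = 2
x_2 = 0.5000, f(x_2) = 0.229849, coefficient = 2
x_3 = 0.7500, f(x_3) = 0.464631, coefficient = 2
x_4 = 1.0000, f(x_4) = 0.708073, coefficient = 2
x_5 = 1.2500, f(x_5) = 0.900572, coefficient = 1

I ≈ (0.250000/2) × 3.828097 = 0.478512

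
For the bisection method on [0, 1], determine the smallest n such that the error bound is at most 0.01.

We need (b-a)/2^n ≤ 0.01
(1 - 0)/2^n ≤ 0.01
1/2^n ≤ 0.01
2^n ≥ 100
n ≥ log₂(100) = 6.64
n ≥ 7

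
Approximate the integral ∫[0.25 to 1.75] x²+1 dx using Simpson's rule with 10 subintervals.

f(x) = x²+1
a = 0.25, b = 1.75, n = 10
h = (b - a)/n = 0.150000

Simpson's rule: (h/3)[f(x₀) + 4f(x₁) + 2f(x₂) + ... + f(xₙ)]

x_0 = 0.2500, f(x_0) = 1.062500, coefficient = 1
x_1 = 0.4000, f(x_1) = 1.160000, coefficient = 4
x_2 = 0.5500, f(x_2) = 1.302500, coefficient = 2
x_3 = 0.7000, f(x_3) = 1.490000, coefficient = 4
x_4 = 0.8500, f(x_4) = 1.722500, coefficient = 2
x_5 = 1.0000, f(x_5) = 2.000000, coefficient = 4
x_6 = 1.1500, f(x_6) = 2.322500, coefficient = 2
x_7 = 1.3000, f(x_7) = 2.690000, coefficient = 4
x_8 = 1.4500, f(x_8) = 3.102500, coefficient = 2
x_9 = 1.6000, f(x_9) = 3.560000, coefficient = 4
x_10 = 1.7500, f(x_10) = 4.062500, coefficient = 1

I ≈ (0.150000/3) × 65.625000 = 3.281250
Exact value: 3.281250
Error: 0.000000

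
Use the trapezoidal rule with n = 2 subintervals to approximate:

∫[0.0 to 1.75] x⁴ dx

f(x) = x⁴
a = 0.0, b = 1.75, n = 2
h = (b - a)/n = 0.875000

Trapezoidal rule: (h/2)[f(x₀) + 2f(x₁) + 2f(x₂) + ... + f(xₙ)]

x_0 = 0.0000, f(x_0) = 0.000000, coefficient = 1
x_1 = 0.8750, f(x_1) = 0.586182, coefficient = 2
x_2 = 1.7500, f(x_2) = 9.378906, coefficient = 1

I ≈ (0.875000/2) × 10.551270 = 4.616180
Exact value: 3.282617
Error: 1.333563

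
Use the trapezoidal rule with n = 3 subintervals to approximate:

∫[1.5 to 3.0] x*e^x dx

f(x) = x*e^x
a = 1.5, b = 3.0, n = 3
h = (b - a)/n = 0.500000

Trapezoidal rule: (h/2)[f(x₀) + 2f(x₁) + 2f(x₂) + ... + f(xₙ)]

x_0 = 1.5000, f(x_0) = 6.722534, coefficient = 1
x_1 = 2.0000, f(x_1) = 14.778112, coefficient = 2
x_2 = 2.5000, f(x_2) = 30.456235, coefficient = 2
x_3 = 3.0000, f(x_3) = 60.256611, coefficient = 1

I ≈ (0.500000/2) × 157.447839 = 39.361960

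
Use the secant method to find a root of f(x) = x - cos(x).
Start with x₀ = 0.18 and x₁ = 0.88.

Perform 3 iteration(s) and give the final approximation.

f(x) = x - cos(x)
x₀ = 0.18, x₁ = 0.88

Secant formula: x_{n+1} = x_n - f(x_n)(x_n - x_{n-1})/(f(x_n) - f(x_{n-1}))

Iteration 1:
  f(0.180000) = -0.803844
  f(0.880000) = 0.242849
  x_2 = 0.880000 - 0.242849×(0.880000 - 0.180000)/(0.242849 - (-0.803844))
       = 0.717589
Iteration 2:
  f(0.880000) = 0.242849
  f(0.717589) = -0.035804
  x_3 = 0.717589 - (-0.035804)×(0.717589 - 0.880000)/(-0.035804 - 0.242849)
       = 0.738457
Iteration 3:
  f(0.717589) = -0.035804
  f(0.738457) = -0.001051
  x_4 = 0.738457 - (-0.001051)×(0.738457 - 0.717589)/(-0.001051 - (-0.035804))
       = 0.739088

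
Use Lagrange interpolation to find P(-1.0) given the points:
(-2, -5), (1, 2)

Lagrange interpolation formula:
P(x) = Σ yᵢ × Lᵢ(x)
where Lᵢ(x) = Π_{j≠i} (x - xⱼ)/(xᵢ - xⱼ)

L_0(-1.0) = (-1.0 - 1)/(-2 - 1) = 0.666667
L_1(-1.0) = (-1.0 - (-2))/(1 - (-2)) = 0.333333

P(-1.0) = (-5)×L_0(-1.0) + 2×L_1(-1.0)
P(-1.0) = -2.666667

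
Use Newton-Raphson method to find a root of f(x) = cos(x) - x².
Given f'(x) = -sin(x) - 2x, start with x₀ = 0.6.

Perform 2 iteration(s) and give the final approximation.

f(x) = cos(x) - x²
f'(x) = -sin(x) - 2x
x₀ = 0.6

Newton-Raphson formula: x_{n+1} = x_n - f(x_n)/f'(x_n)

Iteration 1:
  f(0.600000) = 0.465336
  f'(0.600000) = -1.764642
  x_1 = 0.600000 - 0.465336/(-1.764642) = 0.863700
Iteration 2:
  f(0.863700) = -0.096348
  f'(0.863700) = -2.487650
  x_2 = 0.863700 - (-0.096348)/(-2.487650) = 0.824969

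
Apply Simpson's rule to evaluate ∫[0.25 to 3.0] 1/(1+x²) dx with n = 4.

f(x) = 1/(1+x²)
a = 0.25, b = 3.0, n = 4
h = (b - a)/n = 0.687500

Simpson's rule: (h/3)[f(x₀) + 4f(x₁) + 2f(x₂) + ... + f(xₙ)]

x_0 = 0.2500, f(x_0) = 0.941176, coefficient = 1
x_1 = 0.9375, f(x_1) = 0.532225, coefficient = 4
x_2 = 1.6250, f(x_2) = 0.274678, coefficient = 2
x_3 = 2.3125, f(x_3) = 0.157538, coefficient = 4
x_4 = 3.0000, f(x_4) = 0.100000, coefficient = 1

I ≈ (0.687500/3) × 4.349585 = 0.996780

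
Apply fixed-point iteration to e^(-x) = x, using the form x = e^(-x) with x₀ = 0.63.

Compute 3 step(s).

Equation: e^(-x) = x
Fixed-point form: x = e^(-x)
x₀ = 0.63

x_1 = g(0.630000) = 0.532592
x_2 = g(0.532592) = 0.587081
x_3 = g(0.587081) = 0.555948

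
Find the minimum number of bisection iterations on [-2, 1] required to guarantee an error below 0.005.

We need (b-a)/2^n ≤ 0.005
(1 - (-2))/2^n ≤ 0.005
3/2^n ≤ 0.005
2^n ≥ 600
n ≥ log₂(600) = 9.23
n ≥ 10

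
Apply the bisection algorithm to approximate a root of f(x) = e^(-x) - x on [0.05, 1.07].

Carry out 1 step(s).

f(x) = e^(-x) - x
Initial interval: [0.05, 1.07]

Iteration 1:
  c_1 = (0.050000 + 1.070000)/2 = 0.560000
  f(c_1) = f(0.560000) = 0.011209
  f(a) × f(c) ≥ 0, new interval: [0.560000, 1.070000]

After 1 iteration(s), the approximation is c_1 = 0.560000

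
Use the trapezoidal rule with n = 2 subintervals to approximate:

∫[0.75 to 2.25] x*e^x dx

f(x) = x*e^x
a = 0.75, b = 2.25, n = 2
h = (b - a)/n = 0.750000

Trapezoidal rule: (h/2)[f(x₀) + 2f(x₁) + 2f(x₂) + ... + f(xₙ)]

x_0 = 0.7500, f(x_0) = 1.587750, coefficient = 1
x_1 = 1.5000, f(x_1) = 6.722534, coefficient = 2
x_2 = 2.2500, f(x_2) = 21.347406, coefficient = 1

I ≈ (0.750000/2) × 36.380223 = 13.642584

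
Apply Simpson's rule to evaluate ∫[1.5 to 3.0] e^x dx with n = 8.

f(x) = e^x
a = 1.5, b = 3.0, n = 8
h = (b - a)/n = 0.187500

Simpson's rule: (h/3)[f(x₀) + 4f(x₁) + 2f(x₂) + ... + f(xₙ)]

x_0 = 1.5000, f(x_0) = 4.481689, coefficient = 1
x_1 = 1.6875, f(x_1) = 5.405949, coefficient = 4
x_2 = 1.8750, f(x_2) = 6.520819, coefficient = 2
x_3 = 2.0625, f(x_3) = 7.865609, coefficient = 4
x_4 = 2.2500, f(x_4) = 9.487736, coefficient = 2
x_5 = 2.4375, f(x_5) = 11.444394, coefficient = 4
x_6 = 2.6250, f(x_6) = 13.804574, coefficient = 2
x_7 = 2.8125, f(x_7) = 16.651495, coefficient = 4
x_8 = 3.0000, f(x_8) = 20.085537, coefficient = 1

I ≈ (0.187500/3) × 249.663273 = 15.603955
Exact value: 15.603848
Error: 0.000107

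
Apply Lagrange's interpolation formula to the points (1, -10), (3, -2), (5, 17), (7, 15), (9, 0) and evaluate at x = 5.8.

Lagrange interpolation formula:
P(x) = Σ yᵢ × Lᵢ(x)
where Lᵢ(x) = Π_{j≠i} (x - xⱼ)/(xᵢ - xⱼ)

L_0(5.8) = (5.8 - 3)/(1 - 3) × (5.8 - 5)/(1 - 5) × (5.8 - 7)/(1 - 7) × (5.8 - 9)/(1 - 9) = 0.022400
L_1(5.8) = (5.8 - 1)/(3 - 1) × (5.8 - 5)/(3 - 5) × (5.8 - 7)/(3 - 7) × (5.8 - 9)/(3 - 9) = -0.153600
L_2(5.8) = (5.8 - 1)/(5 - 1) × (5.8 - 3)/(5 - 3) × (5.8 - 7)/(5 - 7) × (5.8 - 9)/(5 - 9) = 0.806400
L_3(5.8) = (5.8 - 1)/(7 - 1) × (5.8 - 3)/(7 - 3) × (5.8 - 5)/(7 - 5) × (5.8 - 9)/(7 - 9) = 0.358400
L_4(5.8) = (5.8 - 1)/(9 - 1) × (5.8 - 3)/(9 - 3) × (5.8 - 5)/(9 - 5) × (5.8 - 7)/(9 - 7) = -0.033600

P(5.8) = (-10)×L_0(5.8) + (-2)×L_1(5.8) + 17×L_2(5.8) + 15×L_3(5.8) + 0×L_4(5.8)
P(5.8) = 19.168000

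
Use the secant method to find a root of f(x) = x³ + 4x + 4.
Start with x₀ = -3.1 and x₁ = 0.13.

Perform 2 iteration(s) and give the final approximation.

f(x) = x³ + 4x + 4
x₀ = -3.1, x₁ = 0.13

Secant formula: x_{n+1} = x_n - f(x_n)(x_n - x_{n-1})/(f(x_n) - f(x_{n-1}))

Iteration 1:
  f(-3.100000) = -38.191000
  f(0.130000) = 4.522197
  x_2 = 0.130000 - 4.522197×(0.130000 - (-3.100000))/(4.522197 - (-38.191000))
       = -0.211972
Iteration 2:
  f(0.130000) = 4.522197
  f(-0.211972) = 3.142590
  x_3 = -0.211972 - 3.142590×(-0.211972 - 0.130000)/(3.142590 - 4.522197)
       = -0.990944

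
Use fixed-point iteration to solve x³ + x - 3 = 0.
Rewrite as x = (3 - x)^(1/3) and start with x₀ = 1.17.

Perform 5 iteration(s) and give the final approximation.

Equation: x³ + x - 3 = 0
Fixed-point form: x = (3 - x)^(1/3)
x₀ = 1.17

x_1 = g(1.170000) = 1.223161
x_2 = g(1.223161) = 1.211200
x_3 = g(1.211200) = 1.213912
x_4 = g(1.213912) = 1.213298
x_5 = g(1.213298) = 1.213437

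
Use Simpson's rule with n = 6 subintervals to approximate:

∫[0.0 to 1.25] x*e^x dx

f(x) = x*e^x
a = 0.0, b = 1.25, n = 6
h = (b - a)/n = 0.208333

Simpson's rule: (h/3)[f(x₀) + 4f(x₁) + 2f(x₂) + ... + f(xₙ)]

x_0 = 0.0000, f(x_0) = 0.000000, coefficient = 1
x_1 = 0.2083, f(x_1) = 0.256588, coefficient = 4
x_2 = 0.4167, f(x_2) = 0.632040, coefficient = 2
x_3 = 0.6250, f(x_3) = 1.167654, coefficient = 4
x_4 = 0.8333, f(x_4) = 1.917480, coefficient = 2
x_5 = 1.0417, f(x_5) = 2.952017, coefficient = 4
x_6 = 1.2500, f(x_6) = 4.362929, coefficient = 1

I ≈ (0.208333/3) × 26.967005 = 1.872709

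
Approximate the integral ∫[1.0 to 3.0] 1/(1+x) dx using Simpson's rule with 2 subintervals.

f(x) = 1/(1+x)
a = 1.0, b = 3.0, n = 2
h = (b - a)/n = 1.000000

Simpson's rule: (h/3)[f(x₀) + 4f(x₁) + 2f(x₂) + ... + f(xₙ)]

x_0 = 1.0000, f(x_0) = 0.500000, coefficient = 1
x_1 = 2.0000, f(x_1) = 0.333333, coefficient = 4
x_2 = 3.0000, f(x_2) = 0.250000, coefficient = 1

I ≈ (1.000000/3) × 2.083333 = 0.694444
Exact value: 0.693147
Error: 0.001297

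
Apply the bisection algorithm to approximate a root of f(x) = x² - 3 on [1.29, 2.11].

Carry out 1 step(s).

f(x) = x² - 3
Initial interval: [1.29, 2.11]

Iteration 1:
  c_1 = (1.290000 + 2.110000)/2 = 1.700000
  f(c_1) = f(1.700000) = -0.110000
  f(a) × f(c) ≥ 0, new interval: [1.700000, 2.110000]

After 1 iteration(s), the approximation is c_1 = 1.700000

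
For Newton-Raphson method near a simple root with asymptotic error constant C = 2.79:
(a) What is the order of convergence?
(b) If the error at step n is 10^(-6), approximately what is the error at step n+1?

(a) Newton-Raphson has quadratic (order 2) convergence near simple roots.
    This means |e_{n+1}| ≈ C|e_n|².

(b) With |e_n| = 10^(-6) and C = 2.79:
    |e_{n+1}| ≈ 2.79 × (10^(-6))² = 2.79 × 10^(-12)

(a) 2 (quadratic); (b) |e_{n+1}| ≈ 2.790e-12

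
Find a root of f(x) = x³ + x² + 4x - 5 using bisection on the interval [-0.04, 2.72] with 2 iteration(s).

f(x) = x³ + x² + 4x - 5
Initial interval: [-0.04, 2.72]

Iteration 1:
  c_1 = (-0.040000 + 2.720000)/2 = 1.340000
  f(c_1) = f(1.340000) = 4.561704
  f(a) × f(c) < 0, new interval: [-0.040000, 1.340000]
Iteration 2:
  c_2 = (-0.040000 + 1.340000)/2 = 0.650000
  f(c_2) = f(0.650000) = -1.702875
  f(a) × f(c) ≥ 0, new interval: [0.650000, 1.340000]

After 2 iteration(s), the approximation is c_2 = 0.650000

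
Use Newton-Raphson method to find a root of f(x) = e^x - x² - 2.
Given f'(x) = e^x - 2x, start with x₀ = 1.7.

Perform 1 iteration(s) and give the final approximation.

f(x) = e^x - x² - 2
f'(x) = e^x - 2x
x₀ = 1.7

Newton-Raphson formula: x_{n+1} = x_n - f(x_n)/f'(x_n)

Iteration 1:
  f(1.700000) = 0.583947
  f'(1.700000) = 2.073947
  x_1 = 1.700000 - 0.583947/2.073947 = 1.418437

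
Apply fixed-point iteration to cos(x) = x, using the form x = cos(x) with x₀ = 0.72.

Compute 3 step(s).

Equation: cos(x) = x
Fixed-point form: x = cos(x)
x₀ = 0.72

x_1 = g(0.720000) = 0.751806
x_2 = g(0.751806) = 0.730457
x_3 = g(0.730457) = 0.744870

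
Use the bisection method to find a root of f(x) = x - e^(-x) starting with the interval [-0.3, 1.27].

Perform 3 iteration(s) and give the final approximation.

f(x) = x - e^(-x)
Initial interval: [-0.3, 1.27]

Iteration 1:
  c_1 = (-0.300000 + 1.270000)/2 = 0.485000
  f(c_1) = f(0.485000) = -0.130697
  f(a) × f(c) ≥ 0, new interval: [0.485000, 1.270000]
Iteration 2:
  c_2 = (0.485000 + 1.270000)/2 = 0.877500
  f(c_2) = f(0.877500) = 0.461679
  f(a) × f(c) < 0, new interval: [0.485000, 0.877500]
Iteration 3:
  c_3 = (0.485000 + 0.877500)/2 = 0.681250
  f(c_3) = f(0.681250) = 0.175266
  f(a) × f(c) < 0, new interval: [0.485000, 0.681250]

After 3 iteration(s), the approximation is c_3 = 0.681250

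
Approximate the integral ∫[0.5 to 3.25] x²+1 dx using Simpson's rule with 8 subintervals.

f(x) = x²+1
a = 0.5, b = 3.25, n = 8
h = (b - a)/n = 0.343750

Simpson's rule: (h/3)[f(x₀) + 4f(x₁) + 2f(x₂) + ... + f(xₙ)]

x_0 = 0.5000, f(x_0) = 1.250000, coefficient = 1
x_1 = 0.8438, f(x_1) = 1.711914, coefficient = 4
x_2 = 1.1875, f(x_2) = 2.410156, coefficient = 2
x_3 = 1.5312, f(x_3) = 3.344727, coefficient = 4
x_4 = 1.8750, f(x_4) = 4.515625, coefficient = 2
x_5 = 2.2188, f(x_5) = 5.922852, coefficient = 4
x_6 = 2.5625, f(x_6) = 7.566406, coefficient = 2
x_7 = 2.9062, f(x_7) = 9.446289, coefficient = 4
x_8 = 3.2500, f(x_8) = 11.562500, coefficient = 1

I ≈ (0.343750/3) × 123.500000 = 14.151042
Exact value: 14.151042
Error: 0.000000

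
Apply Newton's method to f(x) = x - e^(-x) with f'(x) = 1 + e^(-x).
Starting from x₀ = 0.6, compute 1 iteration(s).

f(x) = x - e^(-x)
f'(x) = 1 + e^(-x)
x₀ = 0.6

Newton-Raphson formula: x_{n+1} = x_n - f(x_n)/f'(x_n)

Iteration 1:
  f(0.600000) = 0.051188
  f'(0.600000) = 1.548812
  x_1 = 0.600000 - 0.051188/1.548812 = 0.566950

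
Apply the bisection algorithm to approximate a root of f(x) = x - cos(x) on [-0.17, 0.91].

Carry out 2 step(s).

f(x) = x - cos(x)
Initial interval: [-0.17, 0.91]

Iteration 1:
  c_1 = (-0.170000 + 0.910000)/2 = 0.370000
  f(c_1) = f(0.370000) = -0.562327
  f(a) × f(c) ≥ 0, new interval: [0.370000, 0.910000]
Iteration 2:
  c_2 = (0.370000 + 0.910000)/2 = 0.640000
  f(c_2) = f(0.640000) = -0.162096
  f(a) × f(c) ≥ 0, new interval: [0.640000, 0.910000]

After 2 iteration(s), the approximation is c_2 = 0.640000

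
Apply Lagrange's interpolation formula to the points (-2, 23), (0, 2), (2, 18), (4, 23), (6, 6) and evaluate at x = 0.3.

Lagrange interpolation formula:
P(x) = Σ yᵢ × Lᵢ(x)
where Lᵢ(x) = Π_{j≠i} (x - xⱼ)/(xᵢ - xⱼ)

L_0(0.3) = (0.3 - 0)/(-2 - 0) × (0.3 - 2)/(-2 - 2) × (0.3 - 4)/(-2 - 4) × (0.3 - 6)/(-2 - 6) = -0.028010
L_1(0.3) = (0.3 - (-2))/(0 - (-2)) × (0.3 - 2)/(0 - 2) × (0.3 - 4)/(0 - 4) × (0.3 - 6)/(0 - 6) = 0.858978
L_2(0.3) = (0.3 - (-2))/(2 - (-2)) × (0.3 - 0)/(2 - 0) × (0.3 - 4)/(2 - 4) × (0.3 - 6)/(2 - 6) = 0.227377
L_3(0.3) = (0.3 - (-2))/(4 - (-2)) × (0.3 - 0)/(4 - 0) × (0.3 - 2)/(4 - 2) × (0.3 - 6)/(4 - 6) = -0.069647
L_4(0.3) = (0.3 - (-2))/(6 - (-2)) × (0.3 - 0)/(6 - 0) × (0.3 - 2)/(6 - 2) × (0.3 - 4)/(6 - 4) = 0.011302

P(0.3) = 23×L_0(0.3) + 2×L_1(0.3) + 18×L_2(0.3) + 23×L_3(0.3) + 6×L_4(0.3)
P(0.3) = 3.632437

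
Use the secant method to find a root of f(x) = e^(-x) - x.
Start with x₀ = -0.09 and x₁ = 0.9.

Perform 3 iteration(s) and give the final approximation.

f(x) = e^(-x) - x
x₀ = -0.09, x₁ = 0.9

Secant formula: x_{n+1} = x_n - f(x_n)(x_n - x_{n-1})/(f(x_n) - f(x_{n-1}))

Iteration 1:
  f(-0.090000) = 1.184174
  f(0.900000) = -0.493430
  x_2 = 0.900000 - (-0.493430)×(0.900000 - (-0.090000))/(-0.493430 - 1.184174)
       = 0.608813
Iteration 2:
  f(0.900000) = -0.493430
  f(0.608813) = -0.064817
  x_3 = 0.608813 - (-0.064817)×(0.608813 - 0.900000)/(-0.064817 - (-0.493430))
       = 0.564778
Iteration 3:
  f(0.608813) = -0.064817
  f(0.564778) = 0.003708
  x_4 = 0.564778 - 0.003708×(0.564778 - 0.608813)/(0.003708 - (-0.064817))
       = 0.567161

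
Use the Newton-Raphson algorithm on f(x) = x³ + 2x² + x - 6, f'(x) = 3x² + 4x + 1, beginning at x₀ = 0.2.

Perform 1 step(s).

f(x) = x³ + 2x² + x - 6
f'(x) = 3x² + 4x + 1
x₀ = 0.2

Newton-Raphson formula: x_{n+1} = x_n - f(x_n)/f'(x_n)

Iteration 1:
  f(0.200000) = -5.712000
  f'(0.200000) = 1.920000
  x_1 = 0.200000 - (-5.712000)/1.920000 = 3.175000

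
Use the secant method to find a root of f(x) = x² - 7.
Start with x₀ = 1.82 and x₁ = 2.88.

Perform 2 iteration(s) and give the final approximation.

f(x) = x² - 7
x₀ = 1.82, x₁ = 2.88

Secant formula: x_{n+1} = x_n - f(x_n)(x_n - x_{n-1})/(f(x_n) - f(x_{n-1}))

Iteration 1:
  f(1.820000) = -3.687600
  f(2.880000) = 1.294400
  x_2 = 2.880000 - 1.294400×(2.880000 - 1.820000)/(1.294400 - (-3.687600))
       = 2.604596
Iteration 2:
  f(2.880000) = 1.294400
  f(2.604596) = -0.216081
  x_3 = 2.604596 - (-0.216081)×(2.604596 - 2.880000)/(-0.216081 - 1.294400)
       = 2.643994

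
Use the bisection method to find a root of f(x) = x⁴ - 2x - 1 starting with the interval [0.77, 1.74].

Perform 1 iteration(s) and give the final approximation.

f(x) = x⁴ - 2x - 1
Initial interval: [0.77, 1.74]

Iteration 1:
  c_1 = (0.770000 + 1.740000)/2 = 1.255000
  f(c_1) = f(1.255000) = -1.029296
  f(a) × f(c) ≥ 0, new interval: [1.255000, 1.740000]

After 1 iteration(s), the approximation is c_1 = 1.255000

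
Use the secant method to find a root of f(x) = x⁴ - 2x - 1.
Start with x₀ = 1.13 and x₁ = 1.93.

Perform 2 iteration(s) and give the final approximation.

f(x) = x⁴ - 2x - 1
x₀ = 1.13, x₁ = 1.93

Secant formula: x_{n+1} = x_n - f(x_n)(x_n - x_{n-1})/(f(x_n) - f(x_{n-1}))

Iteration 1:
  f(1.130000) = -1.629526
  f(1.930000) = 9.014880
  x_2 = 1.930000 - 9.014880×(1.930000 - 1.130000)/(9.014880 - (-1.629526))
       = 1.252470
Iteration 2:
  f(1.930000) = 9.014880
  f(1.252470) = -1.044179
  x_3 = 1.252470 - (-1.044179)×(1.252470 - 1.930000)/(-1.044179 - 9.014880)
       = 1.322801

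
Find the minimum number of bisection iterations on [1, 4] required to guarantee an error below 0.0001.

We need (b-a)/2^n ≤ 0.0001
(4 - 1)/2^n ≤ 0.0001
3/2^n ≤ 0.0001
2^n ≥ 30000
n ≥ log₂(30000) = 14.87
n ≥ 15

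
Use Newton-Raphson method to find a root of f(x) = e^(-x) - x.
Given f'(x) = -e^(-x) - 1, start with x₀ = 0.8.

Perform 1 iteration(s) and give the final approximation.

f(x) = e^(-x) - x
f'(x) = -e^(-x) - 1
x₀ = 0.8

Newton-Raphson formula: x_{n+1} = x_n - f(x_n)/f'(x_n)

Iteration 1:
  f(0.800000) = -0.350671
  f'(0.800000) = -1.449329
  x_1 = 0.800000 - (-0.350671)/(-1.449329) = 0.558046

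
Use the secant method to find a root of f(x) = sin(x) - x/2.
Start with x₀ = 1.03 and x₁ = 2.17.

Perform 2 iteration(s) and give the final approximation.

f(x) = sin(x) - x/2
x₀ = 1.03, x₁ = 2.17

Secant formula: x_{n+1} = x_n - f(x_n)(x_n - x_{n-1})/(f(x_n) - f(x_{n-1}))

Iteration 1:
  f(1.030000) = 0.342299
  f(2.170000) = -0.259215
  x_2 = 2.170000 - (-0.259215)×(2.170000 - 1.030000)/(-0.259215 - 0.342299)
       = 1.678731
Iteration 2:
  f(2.170000) = -0.259215
  f(1.678731) = 0.154815
  x_3 = 1.678731 - 0.154815×(1.678731 - 2.170000)/(0.154815 - (-0.259215))
       = 1.862428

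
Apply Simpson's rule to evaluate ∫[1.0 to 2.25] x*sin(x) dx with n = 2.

f(x) = x*sin(x)
a = 1.0, b = 2.25, n = 2
h = (b - a)/n = 0.625000

Simpson's rule: (h/3)[f(x₀) + 4f(x₁) + 2f(x₂) + ... + f(xₙ)]

x_0 = 1.0000, f(x_0) = 0.841471, coefficient = 1
x_1 = 1.6250, f(x_1) = 1.622613, coefficient = 4
x_2 = 2.2500, f(x_2) = 1.750665, coefficient = 1

I ≈ (0.625000/3) × 9.082589 = 1.892206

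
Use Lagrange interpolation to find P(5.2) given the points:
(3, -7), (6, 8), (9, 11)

Lagrange interpolation formula:
P(x) = Σ yᵢ × Lᵢ(x)
where Lᵢ(x) = Π_{j≠i} (x - xⱼ)/(xᵢ - xⱼ)

L_0(5.2) = (5.2 - 6)/(3 - 6) × (5.2 - 9)/(3 - 9) = 0.168889
L_1(5.2) = (5.2 - 3)/(6 - 3) × (5.2 - 9)/(6 - 9) = 0.928889
L_2(5.2) = (5.2 - 3)/(9 - 3) × (5.2 - 6)/(9 - 6) = -0.097778

P(5.2) = (-7)×L_0(5.2) + 8×L_1(5.2) + 11×L_2(5.2)
P(5.2) = 5.173333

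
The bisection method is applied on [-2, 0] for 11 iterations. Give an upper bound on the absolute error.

Bisection error bound: |error| ≤ (b-a)/2^n
|error| ≤ (0 - (-2))/2^11 = 2/2^11
|error| ≤ 0.0009765625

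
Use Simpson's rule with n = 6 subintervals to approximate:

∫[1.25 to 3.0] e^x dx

f(x) = e^x
a = 1.25, b = 3.0, n = 6
h = (b - a)/n = 0.291667

Simpson's rule: (h/3)[f(x₀) + 4f(x₁) + 2f(x₂) + ... + f(xₙ)]

x_0 = 1.2500, f(x_0) = 3.490343, coefficient = 1
x_1 = 1.5417, f(x_1) = 4.672371, coefficient = 4
x_2 = 1.8333, f(x_2) = 6.254701, coefficient = 2
x_3 = 2.1250, f(x_3) = 8.372897, coefficient = 4
x_4 = 2.4167, f(x_4) = 11.208436, coefficient = 2
x_5 = 2.7083, f(x_5) = 15.004248, coefficient = 4
x_6 = 3.0000, f(x_6) = 20.085537, coefficient = 1

I ≈ (0.291667/3) × 170.700217 = 16.595854
Exact value: 16.595194
Error: 0.000661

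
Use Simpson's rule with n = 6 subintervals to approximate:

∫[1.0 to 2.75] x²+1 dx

f(x) = x²+1
a = 1.0, b = 2.75, n = 6
h = (b - a)/n = 0.291667

Simpson's rule: (h/3)[f(x₀) + 4f(x₁) + 2f(x₂) + ... + f(xₙ)]

x_0 = 1.0000, f(x_0) = 2.000000, coefficient = 1
x_1 = 1.2917, f(x_1) = 2.668403, coefficient = 4
x_2 = 1.5833, f(x_2) = 3.506944, coefficient = 2
x_3 = 1.8750, f(x_3) = 4.515625, coefficient = 4
x_4 = 2.1667, f(x_4) = 5.694444, coefficient = 2
x_5 = 2.4583, f(x_5) = 7.043403, coefficient = 4
x_6 = 2.7500, f(x_6) = 8.562500, coefficient = 1

I ≈ (0.291667/3) × 85.875000 = 8.348958
Exact value: 8.348958
Error: 0.000000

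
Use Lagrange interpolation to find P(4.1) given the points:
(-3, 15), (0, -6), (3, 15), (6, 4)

Lagrange interpolation formula:
P(x) = Σ yᵢ × Lᵢ(x)
where Lᵢ(x) = Π_{j≠i} (x - xⱼ)/(xᵢ - xⱼ)

L_0(4.1) = (4.1 - 0)/(-3 - 0) × (4.1 - 3)/(-3 - 3) × (4.1 - 6)/(-3 - 6) = 0.052895
L_1(4.1) = (4.1 - (-3))/(0 - (-3)) × (4.1 - 3)/(0 - 3) × (4.1 - 6)/(0 - 6) = -0.274796
L_2(4.1) = (4.1 - (-3))/(3 - (-3)) × (4.1 - 0)/(3 - 0) × (4.1 - 6)/(3 - 6) = 1.024241
L_3(4.1) = (4.1 - (-3))/(6 - (-3)) × (4.1 - 0)/(6 - 0) × (4.1 - 3)/(6 - 3) = 0.197660

P(4.1) = 15×L_0(4.1) + (-6)×L_1(4.1) + 15×L_2(4.1) + 4×L_3(4.1)
P(4.1) = 18.596457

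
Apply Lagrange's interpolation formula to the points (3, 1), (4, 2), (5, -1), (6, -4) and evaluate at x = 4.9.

Lagrange interpolation formula:
P(x) = Σ yᵢ × Lᵢ(x)
where Lᵢ(x) = Π_{j≠i} (x - xⱼ)/(xᵢ - xⱼ)

L_0(4.9) = (4.9 - 4)/(3 - 4) × (4.9 - 5)/(3 - 5) × (4.9 - 6)/(3 - 6) = -0.016500
L_1(4.9) = (4.9 - 3)/(4 - 3) × (4.9 - 5)/(4 - 5) × (4.9 - 6)/(4 - 6) = 0.104500
L_2(4.9) = (4.9 - 3)/(5 - 3) × (4.9 - 4)/(5 - 4) × (4.9 - 6)/(5 - 6) = 0.940500
L_3(4.9) = (4.9 - 3)/(6 - 3) × (4.9 - 4)/(6 - 4) × (4.9 - 5)/(6 - 5) = -0.028500

P(4.9) = 1×L_0(4.9) + 2×L_1(4.9) + (-1)×L_2(4.9) + (-4)×L_3(4.9)
P(4.9) = -0.634000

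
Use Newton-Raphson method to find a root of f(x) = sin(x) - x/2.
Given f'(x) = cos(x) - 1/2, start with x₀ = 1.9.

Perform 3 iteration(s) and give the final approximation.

f(x) = sin(x) - x/2
f'(x) = cos(x) - 1/2
x₀ = 1.9

Newton-Raphson formula: x_{n+1} = x_n - f(x_n)/f'(x_n)

Iteration 1:
  f(1.900000) = -0.003700
  f'(1.900000) = -0.823290
  x_1 = 1.900000 - (-0.003700)/(-0.823290) = 1.895506
Iteration 2:
  f(1.895506) = -0.000010
  f'(1.895506) = -0.819034
  x_2 = 1.895506 - (-0.000010)/(-0.819034) = 1.895494
Iteration 3:
  f(1.895494) = 0.000000
  f'(1.895494) = -0.819023
  x_3 = 1.895494 - 0.000000/(-0.819023) = 1.895494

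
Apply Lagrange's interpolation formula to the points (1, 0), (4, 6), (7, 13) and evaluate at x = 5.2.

Lagrange interpolation formula:
P(x) = Σ yᵢ × Lᵢ(x)
where Lᵢ(x) = Π_{j≠i} (x - xⱼ)/(xᵢ - xⱼ)

L_0(5.2) = (5.2 - 4)/(1 - 4) × (5.2 - 7)/(1 - 7) = -0.120000
L_1(5.2) = (5.2 - 1)/(4 - 1) × (5.2 - 7)/(4 - 7) = 0.840000
L_2(5.2) = (5.2 - 1)/(7 - 1) × (5.2 - 4)/(7 - 4) = 0.280000

P(5.2) = 0×L_0(5.2) + 6×L_1(5.2) + 13×L_2(5.2)
P(5.2) = 8.680000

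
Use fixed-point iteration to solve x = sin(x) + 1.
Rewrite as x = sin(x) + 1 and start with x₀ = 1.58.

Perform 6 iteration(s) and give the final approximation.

Equation: x = sin(x) + 1
Fixed-point form: x = sin(x) + 1
x₀ = 1.58

x_1 = g(1.580000) = 1.999958
x_2 = g(1.999958) = 1.909315
x_3 = g(1.909315) = 1.943248
x_4 = g(1.943248) = 1.931438
x_5 = g(1.931438) = 1.935671
x_6 = g(1.935671) = 1.934169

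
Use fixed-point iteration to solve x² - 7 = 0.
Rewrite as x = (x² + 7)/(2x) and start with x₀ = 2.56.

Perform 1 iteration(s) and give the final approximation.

Equation: x² - 7 = 0
Fixed-point form: x = (x² + 7)/(2x)
x₀ = 2.56

x_1 = g(2.560000) = 2.647187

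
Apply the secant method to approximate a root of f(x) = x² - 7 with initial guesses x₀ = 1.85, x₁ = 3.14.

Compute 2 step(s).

f(x) = x² - 7
x₀ = 1.85, x₁ = 3.14

Secant formula: x_{n+1} = x_n - f(x_n)(x_n - x_{n-1})/(f(x_n) - f(x_{n-1}))

Iteration 1:
  f(1.850000) = -3.577500
  f(3.140000) = 2.859600
  x_2 = 3.140000 - 2.859600×(3.140000 - 1.850000)/(2.859600 - (-3.577500))
       = 2.566934
Iteration 2:
  f(3.140000) = 2.859600
  f(2.566934) = -0.410851
  x_3 = 2.566934 - (-0.410851)×(2.566934 - 3.140000)/(-0.410851 - 2.859600)
       = 2.638925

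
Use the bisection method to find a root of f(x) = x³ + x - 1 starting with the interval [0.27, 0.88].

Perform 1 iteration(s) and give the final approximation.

f(x) = x³ + x - 1
Initial interval: [0.27, 0.88]

Iteration 1:
  c_1 = (0.270000 + 0.880000)/2 = 0.575000
  f(c_1) = f(0.575000) = -0.234891
  f(a) × f(c) ≥ 0, new interval: [0.575000, 0.880000]

After 1 iteration(s), the approximation is c_1 = 0.575000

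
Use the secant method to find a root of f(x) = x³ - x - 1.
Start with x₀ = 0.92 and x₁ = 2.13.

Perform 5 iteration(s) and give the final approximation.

f(x) = x³ - x - 1
x₀ = 0.92, x₁ = 2.13

Secant formula: x_{n+1} = x_n - f(x_n)(x_n - x_{n-1})/(f(x_n) - f(x_{n-1}))

Iteration 1:
  f(0.920000) = -1.141312
  f(2.130000) = 6.533597
  x_2 = 2.130000 - 6.533597×(2.130000 - 0.920000)/(6.533597 - (-1.141312))
       = 1.099935
Iteration 2:
  f(2.130000) = 6.533597
  f(1.099935) = -0.769170
  x_3 = 1.099935 - (-0.769170)×(1.099935 - 2.130000)/(-0.769170 - 6.533597)
       = 1.208428
Iteration 3:
  f(1.099935) = -0.769170
  f(1.208428) = -0.443763
  x_4 = 1.208428 - (-0.443763)×(1.208428 - 1.099935)/(-0.443763 - (-0.769170))
       = 1.356381
Iteration 4:
  f(1.208428) = -0.443763
  f(1.356381) = 0.139048
  x_5 = 1.356381 - 0.139048×(1.356381 - 1.208428)/(0.139048 - (-0.443763))
       = 1.321082
Iteration 5:
  f(1.356381) = 0.139048
  f(1.321082) = -0.015453
  x_6 = 1.321082 - (-0.015453)×(1.321082 - 1.356381)/(-0.015453 - 0.139048)
       = 1.324613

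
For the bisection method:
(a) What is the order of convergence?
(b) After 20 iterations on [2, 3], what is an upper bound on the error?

(a) Bisection has linear (order 1) convergence; the error is halved each step.

(b) Error bound = (b-a)/2^n = (3 - 2)/2^{20}
    = 1/2^{20}

(a) 1 (linear); (b) error ≤ 9.54e-07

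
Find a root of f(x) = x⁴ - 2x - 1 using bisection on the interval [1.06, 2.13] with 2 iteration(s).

f(x) = x⁴ - 2x - 1
Initial interval: [1.06, 2.13]

Iteration 1:
  c_1 = (1.060000 + 2.130000)/2 = 1.595000
  f(c_1) = f(1.595000) = 2.282063
  f(a) × f(c) < 0, new interval: [1.060000, 1.595000]
Iteration 2:
  c_2 = (1.060000 + 1.595000)/2 = 1.327500
  f(c_2) = f(1.327500) = -0.549453
  f(a) × f(c) ≥ 0, new interval: [1.327500, 1.595000]

After 2 iteration(s), the approximation is c_2 = 1.327500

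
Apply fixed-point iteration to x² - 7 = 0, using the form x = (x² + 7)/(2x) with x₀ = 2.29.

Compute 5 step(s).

Equation: x² - 7 = 0
Fixed-point form: x = (x² + 7)/(2x)
x₀ = 2.29

x_1 = g(2.290000) = 2.673384
x_2 = g(2.673384) = 2.645894
x_3 = g(2.645894) = 2.645751
x_4 = g(2.645751) = 2.645751
x_5 = g(2.645751) = 2.645751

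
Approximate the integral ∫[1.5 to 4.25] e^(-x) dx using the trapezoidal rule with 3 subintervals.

f(x) = e^(-x)
a = 1.5, b = 4.25, n = 3
h = (b - a)/n = 0.916667

Trapezoidal rule: (h/2)[f(x₀) + 2f(x₁) + 2f(x₂) + ... + f(xₙ)]

x_0 = 1.5000, f(x_0) = 0.223130, coefficient = 1
x_1 = 2.4167, f(x_1) = 0.089219, coefficient = 2
x_2 = 3.3333, f(x_2) = 0.035674, coefficient = 2
x_3 = 4.2500, f(x_3) = 0.014264, coefficient = 1

I ≈ (0.916667/2) × 0.487179 = 0.223291
Exact value: 0.208866
Error: 0.014425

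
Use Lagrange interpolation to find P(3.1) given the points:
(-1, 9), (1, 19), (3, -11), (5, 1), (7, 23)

Lagrange interpolation formula:
P(x) = Σ yᵢ × Lᵢ(x)
where Lᵢ(x) = Π_{j≠i} (x - xⱼ)/(xᵢ - xⱼ)

L_0(3.1) = (3.1 - 1)/(-1 - 1) × (3.1 - 3)/(-1 - 3) × (3.1 - 5)/(-1 - 5) × (3.1 - 7)/(-1 - 7) = 0.004052
L_1(3.1) = (3.1 - (-1))/(1 - (-1)) × (3.1 - 3)/(1 - 3) × (3.1 - 5)/(1 - 5) × (3.1 - 7)/(1 - 7) = -0.031647
L_2(3.1) = (3.1 - (-1))/(3 - (-1)) × (3.1 - 1)/(3 - 1) × (3.1 - 5)/(3 - 5) × (3.1 - 7)/(3 - 7) = 0.996877
L_3(3.1) = (3.1 - (-1))/(5 - (-1)) × (3.1 - 1)/(5 - 1) × (3.1 - 3)/(5 - 3) × (3.1 - 7)/(5 - 7) = 0.034978
L_4(3.1) = (3.1 - (-1))/(7 - (-1)) × (3.1 - 1)/(7 - 1) × (3.1 - 3)/(7 - 3) × (3.1 - 5)/(7 - 5) = -0.004260

P(3.1) = 9×L_0(3.1) + 19×L_1(3.1) + (-11)×L_2(3.1) + 1×L_3(3.1) + 23×L_4(3.1)
P(3.1) = -11.593467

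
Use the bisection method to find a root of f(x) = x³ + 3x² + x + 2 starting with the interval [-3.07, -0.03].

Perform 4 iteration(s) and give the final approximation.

f(x) = x³ + 3x² + x + 2
Initial interval: [-3.07, -0.03]

Iteration 1:
  c_1 = (-3.070000 + (-0.030000))/2 = -1.550000
  f(c_1) = f(-1.550000) = 3.933625
  f(a) × f(c) < 0, new interval: [-3.070000, -1.550000]
Iteration 2:
  c_2 = (-3.070000 + (-1.550000))/2 = -2.310000
  f(c_2) = f(-2.310000) = 3.371909
  f(a) × f(c) < 0, new interval: [-3.070000, -2.310000]
Iteration 3:
  c_3 = (-3.070000 + (-2.310000))/2 = -2.690000
  f(c_3) = f(-2.690000) = 1.553191
  f(a) × f(c) < 0, new interval: [-3.070000, -2.690000]
Iteration 4:
  c_4 = (-3.070000 + (-2.690000))/2 = -2.880000
  f(c_4) = f(-2.880000) = 0.115328
  f(a) × f(c) < 0, new interval: [-3.070000, -2.880000]

After 4 iteration(s), the approximation is c_4 = -2.880000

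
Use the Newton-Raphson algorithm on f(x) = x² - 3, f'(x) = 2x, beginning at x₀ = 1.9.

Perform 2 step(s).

f(x) = x² - 3
f'(x) = 2x
x₀ = 1.9

Newton-Raphson formula: x_{n+1} = x_n - f(x_n)/f'(x_n)

Iteration 1:
  f(1.900000) = 0.610000
  f'(1.900000) = 3.800000
  x_1 = 1.900000 - 0.610000/3.800000 = 1.739474
Iteration 2:
  f(1.739474) = 0.025769
  f'(1.739474) = 3.478947
  x_2 = 1.739474 - 0.025769/3.478947 = 1.732067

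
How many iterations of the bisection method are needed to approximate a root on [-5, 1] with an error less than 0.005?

We need (b-a)/2^n ≤ 0.005
(1 - (-5))/2^n ≤ 0.005
6/2^n ≤ 0.005
2^n ≥ 1200
n ≥ log₂(1200) = 10.23
n ≥ 11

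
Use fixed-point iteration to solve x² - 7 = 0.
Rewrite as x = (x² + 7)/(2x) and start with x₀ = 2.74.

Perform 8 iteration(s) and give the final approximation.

Equation: x² - 7 = 0
Fixed-point form: x = (x² + 7)/(2x)
x₀ = 2.74

x_1 = g(2.740000) = 2.647372
x_2 = g(2.647372) = 2.645752
x_3 = g(2.645752) = 2.645751
x_4 = g(2.645751) = 2.645751
x_5 = g(2.645751) = 2.645751
x_6 = g(2.645751) = 2.645751
x_7 = g(2.645751) = 2.645751
x_8 = g(2.645751) = 2.645751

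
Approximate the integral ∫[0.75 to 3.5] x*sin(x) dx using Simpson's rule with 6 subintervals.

f(x) = x*sin(x)
a = 0.75, b = 3.5, n = 6
h = (b - a)/n = 0.458333

Simpson's rule: (h/3)[f(x₀) + 4f(x₁) + 2f(x₂) + ... + f(xₙ)]

x_0 = 0.7500, f(x_0) = 0.511229, coefficient = 1
x_1 = 1.2083, f(x_1) = 1.129823, coefficient = 4
x_2 = 1.6667, f(x_2) = 1.659013, coefficient = 2
x_3 = 2.1250, f(x_3) = 1.806930, coefficient = 4
x_4 = 2.5833, f(x_4) = 1.368419, coefficient = 2
x_5 = 3.0417, f(x_5) = 0.303436, coefficient = 4
x_6 = 3.5000, f(x_6) = -1.227741, coefficient = 1

I ≈ (0.458333/3) × 18.299108 = 2.795697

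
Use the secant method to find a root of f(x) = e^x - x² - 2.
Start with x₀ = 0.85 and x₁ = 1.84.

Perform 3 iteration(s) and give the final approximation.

f(x) = e^x - x² - 2
x₀ = 0.85, x₁ = 1.84

Secant formula: x_{n+1} = x_n - f(x_n)(x_n - x_{n-1})/(f(x_n) - f(x_{n-1}))

Iteration 1:
  f(0.850000) = -0.382853
  f(1.840000) = 0.910938
  x_2 = 1.840000 - 0.910938×(1.840000 - 0.850000)/(0.910938 - (-0.382853))
       = 1.142957
Iteration 2:
  f(1.840000) = 0.910938
  f(1.142957) = -0.170323
  x_3 = 1.142957 - (-0.170323)×(1.142957 - 1.840000)/(-0.170323 - 0.910938)
       = 1.252757
Iteration 3:
  f(1.142957) = -0.170323
  f(1.252757) = -0.069421
  x_4 = 1.252757 - (-0.069421)×(1.252757 - 1.142957)/(-0.069421 - (-0.170323))
       = 1.328300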